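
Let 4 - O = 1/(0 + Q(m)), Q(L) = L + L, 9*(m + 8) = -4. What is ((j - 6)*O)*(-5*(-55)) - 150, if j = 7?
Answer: 146875/152 ≈ 966.28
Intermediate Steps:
m = -76/9 (m = -8 + (⅑)*(-4) = -8 - 4/9 = -76/9 ≈ -8.4444)
Q(L) = 2*L
O = 617/152 (O = 4 - 1/(0 + 2*(-76/9)) = 4 - 1/(0 - 152/9) = 4 - 1/(-152/9) = 4 - 1*(-9/152) = 4 + 9/152 = 617/152 ≈ 4.0592)
((j - 6)*O)*(-5*(-55)) - 150 = ((7 - 6)*(617/152))*(-5*(-55)) - 150 = (1*(617/152))*275 - 150 = (617/152)*275 - 150 = 169675/152 - 150 = 146875/152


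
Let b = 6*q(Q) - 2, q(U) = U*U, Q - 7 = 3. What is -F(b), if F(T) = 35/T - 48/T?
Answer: 1/46 ≈ 0.021739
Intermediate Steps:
Q = 10 (Q = 7 + 3 = 10)
q(U) = U²
b = 598 (b = 6*10² - 2 = 6*100 - 2 = 600 - 2 = 598)
F(T) = -13/T
-F(b) = -(-13)/598 = -1*(-1/46) = 1/46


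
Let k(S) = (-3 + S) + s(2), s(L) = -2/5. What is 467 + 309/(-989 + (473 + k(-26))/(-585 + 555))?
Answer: 35134453/75284 ≈ 466.69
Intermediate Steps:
s(L) = -⅖ (s(L) = -2*⅕ = -⅖)
k(S) = -17/5 + S (k(S) = (-3 + S) - ⅖ = -17/5 + S)
467 + 309/(-989 + (473 + k(-26))/(-585 + 555)) = 467 + 309/(-989 + (473 + (-17/5 - 26))/(-585 + 555)) = 467 + 309/(-989 + (473 - 147/5)/(-30)) = 467 + 309/(-989 + (2218/5)*(-1/30)) = 467 + 309/(-989 - 1109/75) = 467 + 309/(-75284/75) = 467 - 75/75284*309 = 467 - 23175/75284 = 35134453/75284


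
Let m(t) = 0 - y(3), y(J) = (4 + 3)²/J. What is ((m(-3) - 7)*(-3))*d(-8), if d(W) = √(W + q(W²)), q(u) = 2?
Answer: 70*I*√6 ≈ 171.46*I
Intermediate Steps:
y(J) = 49/J (y(J) = 7²/J = 49/J)
m(t) = -49/3 (m(t) = 0 - 49/3 = -49/3)
d(W) = √(2 + W) (d(W) = √(W + 2) = √(2 + W))
((m(-3) - 7)*(-3))*d(-8) = ((-49/3 - 7)*(-3))*√(2 - 8) = (-70/3*(-3))*√(-6) = 70*(I*√6) = 70*I*√6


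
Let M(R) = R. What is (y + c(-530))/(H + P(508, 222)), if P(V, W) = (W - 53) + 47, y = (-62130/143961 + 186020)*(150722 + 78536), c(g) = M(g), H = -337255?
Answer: -2046476332862630/16173490493 ≈ -1.2653e+5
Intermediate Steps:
c(g) = g
y = 2046476358295740/47987 (y = (-62130*1/143961 + 186020)*229258 = (-20710/47987 + 186020)*229258 = (8926521030/47987)*229258 = 2046476358295740/47987 ≈ 4.2647e+10)
P(V, W) = -6 + W (P(V, W) = (-53 + W) + 47 = -6 + W)
(y + c(-530))/(H + P(508, 222)) = (2046476358295740/47987 - 530)/(-337255 + (-6 + 222)) = 2046476332862630/(47987*(-337255 + 216)) = (2046476332862630/47987)/(-337039) = (2046476332862630/47987)*(-1/337039) = -2046476332862630/16173490493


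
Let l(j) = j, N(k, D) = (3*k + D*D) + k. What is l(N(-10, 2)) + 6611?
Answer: 6575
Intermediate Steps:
N(k, D) = D² + 4*k (N(k, D) = (3*k + D²) + k = (D² + 3*k) + k = D² + 4*k)
l(N(-10, 2)) + 6611 = (2² + 4*(-10)) + 6611 = (4 - 40) + 6611 = -36 + 6611 = 6575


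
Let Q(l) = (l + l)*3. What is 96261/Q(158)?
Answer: 32087/316 ≈ 101.54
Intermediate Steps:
Q(l) = 6*l (Q(l) = (2*l)*3 = 6*l)
96261/Q(158) = 96261/((6*158)) = 96261/948 = 96261*(1/948) = 32087/316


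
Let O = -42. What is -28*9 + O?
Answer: -294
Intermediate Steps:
-28*9 + O = -28*9 - 42 = -252 - 42 = -294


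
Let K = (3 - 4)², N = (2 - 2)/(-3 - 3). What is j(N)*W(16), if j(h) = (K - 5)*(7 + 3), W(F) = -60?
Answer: 2400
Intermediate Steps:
N = 0 (N = 0/(-6) = 0*(-⅙) = 0)
K = 1 (K = (-1)² = 1)
j(h) = -40 (j(h) = (1 - 5)*(7 + 3) = -4*10 = -40)
j(N)*W(16) = -40*(-60) = 2400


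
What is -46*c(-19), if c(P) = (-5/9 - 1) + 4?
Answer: -1012/9 ≈ -112.44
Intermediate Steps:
c(P) = 22/9 (c(P) = (-5*1/9 - 1) + 4 = (-5/9 - 1) + 4 = -14/9 + 4 = 22/9)
-46*c(-19) = -46*22/9 = -1012/9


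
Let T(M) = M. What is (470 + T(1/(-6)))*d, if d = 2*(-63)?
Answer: -59199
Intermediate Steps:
d = -126
(470 + T(1/(-6)))*d = (470 + 1/(-6))*(-126) = (470 - 1/6)*(-126) = (2819/6)*(-126) = -59199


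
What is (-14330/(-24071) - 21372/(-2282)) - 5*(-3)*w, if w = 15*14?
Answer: 86788357886/27465011 ≈ 3160.0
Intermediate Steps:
w = 210
(-14330/(-24071) - 21372/(-2282)) - 5*(-3)*w = (-14330/(-24071) - 21372/(-2282)) - 5*(-3)*210 = (-14330*(-1/24071) - 21372*(-1/2282)) - (-15)*210 = (14330/24071 + 10686/1141) - 1*(-3150) = 273573236/27465011 + 3150 = 86788357886/27465011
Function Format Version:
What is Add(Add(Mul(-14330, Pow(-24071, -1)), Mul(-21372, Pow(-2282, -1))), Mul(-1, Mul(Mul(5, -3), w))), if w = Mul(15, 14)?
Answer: Rational(86788357886, 27465011) ≈ 3160.0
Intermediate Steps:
w = 210
Add(Add(Mul(-14330, Pow(-24071, -1)), Mul(-21372, Pow(-2282, -1))), Mul(-1, Mul(Mul(5, -3), w))) = Add(Add(Mul(-14330, Pow(-24071, -1)), Mul(-21372, Pow(-2282, -1))), Mul(-1, Mul(Mul(5, -3), 210))) = Add(Add(Mul(-14330, Rational(-1, 24071)), Mul(-21372, Rational(-1, 2282))), Mul(-1, Mul(-15, 210))) = Add(Add(Rational(14330, 24071), Rational(10686, 1141)), Mul(-1, -3150)) = Add(Rational(273573236, 27465011), 3150) = Rational(86788357886, 27465011)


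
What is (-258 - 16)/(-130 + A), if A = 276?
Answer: -137/73 ≈ -1.8767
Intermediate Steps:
(-258 - 16)/(-130 + A) = (-258 - 16)/(-130 + 276) = -274/146 = -274*1/146 = -137/73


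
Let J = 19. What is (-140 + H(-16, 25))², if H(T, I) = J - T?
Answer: 11025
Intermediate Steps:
H(T, I) = 19 - T
(-140 + H(-16, 25))² = (-140 + (19 - 1*(-16)))² = (-140 + (19 + 16))² = (-140 + 35)² = (-105)² = 11025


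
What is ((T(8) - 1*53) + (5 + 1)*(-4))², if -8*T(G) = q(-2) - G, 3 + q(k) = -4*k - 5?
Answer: 5776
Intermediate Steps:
q(k) = -8 - 4*k (q(k) = -3 + (-4*k - 5) = -3 + (-5 - 4*k) = -8 - 4*k)
T(G) = G/8 (T(G) = -((-8 - 4*(-2)) - G)/8 = -((-8 + 8) - G)/8 = -(0 - G)/8 = -(-1)*G/8 = G/8)
((T(8) - 1*53) + (5 + 1)*(-4))² = (((⅛)*8 - 1*53) + (5 + 1)*(-4))² = ((1 - 53) + 6*(-4))² = (-52 - 24)² = (-76)² = 5776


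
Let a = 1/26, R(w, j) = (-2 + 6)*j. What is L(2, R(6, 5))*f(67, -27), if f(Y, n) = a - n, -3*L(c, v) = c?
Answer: -703/39 ≈ -18.026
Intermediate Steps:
R(w, j) = 4*j
L(c, v) = -c/3
a = 1/26 ≈ 0.038462
f(Y, n) = 1/26 - n
L(2, R(6, 5))*f(67, -27) = (-⅓*2)*(1/26 - 1*(-27)) = -2*(1/26 + 27)/3 = -⅔*703/26 = -703/39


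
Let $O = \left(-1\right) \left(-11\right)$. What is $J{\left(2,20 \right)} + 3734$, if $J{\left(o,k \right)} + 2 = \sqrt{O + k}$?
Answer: $3732 + \sqrt{31} \approx 3737.6$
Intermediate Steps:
$O = 11$
$J{\left(o,k \right)} = -2 + \sqrt{11 + k}$
$J{\left(2,20 \right)} + 3734 = \left(-2 + \sqrt{11 + 20}\right) + 3734 = \left(-2 + \sqrt{31}\right) + 3734 = 3732 + \sqrt{31}$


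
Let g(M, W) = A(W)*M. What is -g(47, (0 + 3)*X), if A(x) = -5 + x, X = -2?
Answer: 517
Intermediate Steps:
g(M, W) = M*(-5 + W) (g(M, W) = (-5 + W)*M = M*(-5 + W))
-g(47, (0 + 3)*X) = -47*(-5 + (0 + 3)*(-2)) = -47*(-5 + 3*(-2)) = -47*(-5 - 6) = -47*(-11) = -1*(-517) = 517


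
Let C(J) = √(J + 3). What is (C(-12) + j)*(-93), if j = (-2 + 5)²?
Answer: -837 - 279*I ≈ -837.0 - 279.0*I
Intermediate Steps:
j = 9 (j = 3² = 9)
C(J) = √(3 + J)
(C(-12) + j)*(-93) = (√(3 - 12) + 9)*(-93) = (√(-9) + 9)*(-93) = (3*I + 9)*(-93) = (9 + 3*I)*(-93) = -837 - 279*I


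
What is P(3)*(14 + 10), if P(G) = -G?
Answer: -72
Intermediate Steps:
P(3)*(14 + 10) = (-1*3)*(14 + 10) = -3*24 = -72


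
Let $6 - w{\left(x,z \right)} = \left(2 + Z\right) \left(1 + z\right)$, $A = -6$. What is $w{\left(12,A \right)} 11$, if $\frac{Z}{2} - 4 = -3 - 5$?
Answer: $-264$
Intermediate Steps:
$Z = -8$ ($Z = 8 + 2 \left(-3 - 5\right) = 8 + 2 \left(-8\right) = 8 - 16 = -8$)
$w{\left(x,z \right)} = 12 + 6 z$ ($w{\left(x,z \right)} = 6 - \left(2 - 8\right) \left(1 + z\right) = 6 - - 6 \left(1 + z\right) = 6 - \left(-6 - 6 z\right) = 6 + \left(6 + 6 z\right) = 12 + 6 z$)
$w{\left(12,A \right)} 11 = \left(12 + 6 \left(-6\right)\right) 11 = \left(12 - 36\right) 11 = \left(-24\right) 11 = -264$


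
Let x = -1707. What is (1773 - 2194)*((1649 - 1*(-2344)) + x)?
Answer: -962406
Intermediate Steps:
(1773 - 2194)*((1649 - 1*(-2344)) + x) = (1773 - 2194)*((1649 - 1*(-2344)) - 1707) = -421*((1649 + 2344) - 1707) = -421*(3993 - 1707) = -421*2286 = -962406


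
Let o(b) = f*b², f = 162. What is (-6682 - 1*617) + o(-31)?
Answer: 148383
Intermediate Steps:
o(b) = 162*b²
(-6682 - 1*617) + o(-31) = (-6682 - 1*617) + 162*(-31)² = (-6682 - 617) + 162*961 = -7299 + 155682 = 148383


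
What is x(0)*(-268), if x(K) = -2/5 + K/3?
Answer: 536/5 ≈ 107.20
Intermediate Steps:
x(K) = -⅖ + K/3 (x(K) = -2*⅕ + K*(⅓) = -⅖ + K/3)
x(0)*(-268) = (-⅖ + (⅓)*0)*(-268) = (-⅖ + 0)*(-268) = -⅖*(-268) = 536/5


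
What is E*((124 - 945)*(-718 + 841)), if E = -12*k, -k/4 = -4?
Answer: 19388736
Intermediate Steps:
k = 16 (k = -4*(-4) = 16)
E = -192 (E = -12*16 = -192)
E*((124 - 945)*(-718 + 841)) = -192*(124 - 945)*(-718 + 841) = -(-157632)*123 = -192*(-100983) = 19388736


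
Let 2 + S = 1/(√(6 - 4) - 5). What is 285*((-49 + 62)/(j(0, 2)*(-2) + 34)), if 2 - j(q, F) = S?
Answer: 544635/3758 + 3705*√2/7516 ≈ 145.62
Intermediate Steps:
S = -2 + 1/(-5 + √2) (S = -2 + 1/(√(6 - 4) - 5) = -2 + 1/(√2 - 5) = -2 + 1/(-5 + √2) ≈ -2.2789)
j(q, F) = 97/23 + √2/23 (j(q, F) = 2 - (-51/23 - √2/23) = 2 + (51/23 + √2/23) = 97/23 + √2/23)
285*((-49 + 62)/(j(0, 2)*(-2) + 34)) = 285*((-49 + 62)/((97/23 + √2/23)*(-2) + 34)) = 285*(13/((-194/23 - 2*√2/23) + 34)) = 285*(13/(588/23 - 2*√2/23)) = 3705/(588/23 - 2*√2/23)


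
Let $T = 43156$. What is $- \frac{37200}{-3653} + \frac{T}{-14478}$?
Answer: $\frac{190466366}{26444067} \approx 7.2026$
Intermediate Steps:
$- \frac{37200}{-3653} + \frac{T}{-14478} = - \frac{37200}{-3653} + \frac{43156}{-14478} = \left(-37200\right) \left(- \frac{1}{3653}\right) + 43156 \left(- \frac{1}{14478}\right) = \frac{37200}{3653} - \frac{21578}{7239} = \frac{190466366}{26444067}$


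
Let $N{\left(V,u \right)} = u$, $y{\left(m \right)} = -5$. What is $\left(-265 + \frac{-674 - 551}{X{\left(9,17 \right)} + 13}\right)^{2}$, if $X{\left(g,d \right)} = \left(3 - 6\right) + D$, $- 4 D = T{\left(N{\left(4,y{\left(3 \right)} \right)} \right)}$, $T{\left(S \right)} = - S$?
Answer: $164025$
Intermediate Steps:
$D = - \frac{5}{4}$ ($D = - \frac{\left(-1\right) \left(-5\right)}{4} = \left(- \frac{1}{4}\right) 5 = - \frac{5}{4} \approx -1.25$)
$X{\left(g,d \right)} = - \frac{17}{4}$ ($X{\left(g,d \right)} = \left(3 - 6\right) - \frac{5}{4} = -3 - \frac{5}{4} = - \frac{17}{4}$)
$\left(-265 + \frac{-674 - 551}{X{\left(9,17 \right)} + 13}\right)^{2} = \left(-265 + \frac{-674 - 551}{- \frac{17}{4} + 13}\right)^{2} = \left(-265 - \frac{1225}{\frac{35}{4}}\right)^{2} = \left(-265 - 140\right)^{2} = \left(-405\right)^{2} = 164025$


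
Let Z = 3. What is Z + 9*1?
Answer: 12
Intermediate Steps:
Z + 9*1 = 3 + 9*1 = 3 + 9 = 12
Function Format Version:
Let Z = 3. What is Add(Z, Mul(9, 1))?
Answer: 12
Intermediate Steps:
Add(Z, Mul(9, 1)) = Add(3, Mul(9, 1)) = Add(3, 9) = 12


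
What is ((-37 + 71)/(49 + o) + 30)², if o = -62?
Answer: 126736/169 ≈ 749.92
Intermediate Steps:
((-37 + 71)/(49 + o) + 30)² = ((-37 + 71)/(49 - 62) + 30)² = (34/(-13) + 30)² = (34*(-1/13) + 30)² = (-34/13 + 30)² = (356/13)² = 126736/169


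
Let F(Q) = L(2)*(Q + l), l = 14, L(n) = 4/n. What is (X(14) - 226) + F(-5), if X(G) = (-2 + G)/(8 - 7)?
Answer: -196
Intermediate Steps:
X(G) = -2 + G (X(G) = (-2 + G)/1 = (-2 + G)*1 = -2 + G)
F(Q) = 28 + 2*Q (F(Q) = (4/2)*(Q + 14) = (4*(½))*(14 + Q) = 2*(14 + Q) = 28 + 2*Q)
(X(14) - 226) + F(-5) = ((-2 + 14) - 226) + (28 + 2*(-5)) = (12 - 226) + (28 - 10) = -214 + 18 = -196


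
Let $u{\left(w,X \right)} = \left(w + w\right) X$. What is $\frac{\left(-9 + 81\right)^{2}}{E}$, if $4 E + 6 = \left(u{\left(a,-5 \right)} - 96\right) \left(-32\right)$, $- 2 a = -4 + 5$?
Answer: $\frac{10368}{1453} \approx 7.1356$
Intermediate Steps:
$a = - \frac{1}{2}$ ($a = - \frac{-4 + 5}{2} = \left(- \frac{1}{2}\right) 1 = - \frac{1}{2} \approx -0.5$)
$u{\left(w,X \right)} = 2 X w$ ($u{\left(w,X \right)} = 2 w X = 2 X w$)
$E = \frac{1453}{2}$ ($E = - \frac{3}{2} + \frac{\left(2 \left(-5\right) \left(- \frac{1}{2}\right) - 96\right) \left(-32\right)}{4} = - \frac{3}{2} + \frac{\left(5 - 96\right) \left(-32\right)}{4} = - \frac{3}{2} + \frac{\left(-91\right) \left(-32\right)}{4} = - \frac{3}{2} + \frac{1}{4} \cdot 2912 = - \frac{3}{2} + 728 = \frac{1453}{2} \approx 726.5$)
$\frac{\left(-9 + 81\right)^{2}}{E} = \frac{\left(-9 + 81\right)^{2}}{\frac{1453}{2}} = 72^{2} \cdot \frac{2}{1453} = 5184 \cdot \frac{2}{1453} = \frac{10368}{1453}$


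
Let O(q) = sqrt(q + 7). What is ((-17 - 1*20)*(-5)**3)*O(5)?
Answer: 9250*sqrt(3) ≈ 16021.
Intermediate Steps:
O(q) = sqrt(7 + q)
((-17 - 1*20)*(-5)**3)*O(5) = ((-17 - 1*20)*(-5)**3)*sqrt(7 + 5) = ((-17 - 20)*(-125))*sqrt(12) = (-37*(-125))*(2*sqrt(3)) = 4625*(2*sqrt(3)) = 9250*sqrt(3)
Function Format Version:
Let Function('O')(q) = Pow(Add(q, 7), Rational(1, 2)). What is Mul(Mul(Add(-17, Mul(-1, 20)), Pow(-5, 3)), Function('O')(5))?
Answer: Mul(9250, Pow(3, Rational(1, 2))) ≈ 16021.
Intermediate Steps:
Function('O')(q) = Pow(Add(7, q), Rational(1, 2))
Mul(Mul(Add(-17, Mul(-1, 20)), Pow(-5, 3)), Function('O')(5)) = Mul(Mul(Add(-17, Mul(-1, 20)), Pow(-5, 3)), Pow(Add(7, 5), Rational(1, 2))) = Mul(Mul(Add(-17, -20), -125), Pow(12, Rational(1, 2))) = Mul(Mul(-37, -125), Mul(2, Pow(3, Rational(1, 2)))) = Mul(4625, Mul(2, Pow(3, Rational(1, 2)))) = Mul(9250, Pow(3, Rational(1, 2)))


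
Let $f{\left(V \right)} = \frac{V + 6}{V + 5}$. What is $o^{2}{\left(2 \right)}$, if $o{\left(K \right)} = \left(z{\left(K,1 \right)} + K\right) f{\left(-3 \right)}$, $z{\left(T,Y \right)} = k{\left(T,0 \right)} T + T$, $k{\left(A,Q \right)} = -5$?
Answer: $81$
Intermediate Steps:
$f{\left(V \right)} = \frac{6 + V}{5 + V}$
$z{\left(T,Y \right)} = - 4 T$ ($z{\left(T,Y \right)} = - 5 T + T = - 4 T$)
$o{\left(K \right)} = - \frac{9 K}{2}$ ($o{\left(K \right)} = \left(- 4 K + K\right) \frac{6 - 3}{5 - 3} = - 3 K \frac{1}{2} \cdot 3 = - 3 K \frac{3}{2} = - \frac{9 K}{2}$)
$o^{2}{\left(2 \right)} = \left(\left(- \frac{9}{2}\right) 2\right)^{2} = \left(-9\right)^{2} = 81$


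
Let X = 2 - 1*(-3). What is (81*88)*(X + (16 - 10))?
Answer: 78408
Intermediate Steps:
X = 5 (X = 2 + 3 = 5)
(81*88)*(X + (16 - 10)) = (81*88)*(5 + (16 - 10)) = 7128*(5 + 6) = 7128*11 = 78408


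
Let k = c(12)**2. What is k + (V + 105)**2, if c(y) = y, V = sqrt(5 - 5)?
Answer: 11169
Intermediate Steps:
V = 0 (V = sqrt(0) = 0)
k = 144 (k = 12**2 = 144)
k + (V + 105)**2 = 144 + (0 + 105)**2 = 144 + 105**2 = 144 + 11025 = 11169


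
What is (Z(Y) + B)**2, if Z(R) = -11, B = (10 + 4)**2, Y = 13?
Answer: 34225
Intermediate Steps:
B = 196 (B = 14**2 = 196)
(Z(Y) + B)**2 = (-11 + 196)**2 = 185**2 = 34225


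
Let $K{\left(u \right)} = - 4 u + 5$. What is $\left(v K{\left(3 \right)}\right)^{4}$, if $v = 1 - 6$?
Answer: $1500625$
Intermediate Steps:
$K{\left(u \right)} = 5 - 4 u$
$v = -5$ ($v = 1 - 6 = -5$)
$\left(v K{\left(3 \right)}\right)^{4} = \left(- 5 \left(5 - 12\right)\right)^{4} = \left(\left(-5\right) \left(-7\right)\right)^{4} = 35^{4} = 1500625$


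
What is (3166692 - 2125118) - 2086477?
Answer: -1044903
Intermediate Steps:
(3166692 - 2125118) - 2086477 = 1041574 - 2086477 = -1044903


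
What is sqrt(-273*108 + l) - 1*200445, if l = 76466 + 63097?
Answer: -200445 + 27*sqrt(151) ≈ -2.0011e+5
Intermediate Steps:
l = 139563
sqrt(-273*108 + l) - 1*200445 = sqrt(-273*108 + 139563) - 1*200445 = sqrt(-29484 + 139563) - 200445 = sqrt(110079) - 200445 = 27*sqrt(151) - 200445 = -200445 + 27*sqrt(151)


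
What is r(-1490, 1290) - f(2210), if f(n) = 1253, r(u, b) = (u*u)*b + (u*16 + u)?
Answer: 2863902417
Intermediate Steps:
r(u, b) = 17*u + b*u**2 (r(u, b) = u**2*b + (16*u + u) = b*u**2 + 17*u = 17*u + b*u**2)
r(-1490, 1290) - f(2210) = -1490*(17 + 1290*(-1490)) - 1*1253 = -1490*(17 - 1922100) - 1253 = -1490*(-1922083) - 1253 = 2863903670 - 1253 = 2863902417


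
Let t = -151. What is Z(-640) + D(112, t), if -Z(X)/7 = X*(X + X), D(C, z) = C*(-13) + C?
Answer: -5735744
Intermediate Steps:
D(C, z) = -12*C (D(C, z) = -13*C + C = -12*C)
Z(X) = -14*X² (Z(X) = -7*X*(X + X) = -7*X*2*X = -14*X²)
Z(-640) + D(112, t) = -14*(-640)² - 12*112 = -14*409600 - 1344 = -5734400 - 1344 = -5735744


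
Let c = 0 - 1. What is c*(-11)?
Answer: 11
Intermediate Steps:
c = -1
c*(-11) = -1*(-11) = 11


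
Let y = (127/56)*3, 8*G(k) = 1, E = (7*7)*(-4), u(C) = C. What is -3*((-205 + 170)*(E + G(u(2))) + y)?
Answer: -144111/7 ≈ -20587.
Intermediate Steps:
E = -196 (E = 49*(-4) = -196)
G(k) = ⅛ (G(k) = (⅛)*1 = ⅛)
y = 381/56 (y = (127*(1/56))*3 = (127/56)*3 = 381/56 ≈ 6.8036)
-3*((-205 + 170)*(E + G(u(2))) + y) = -3*((-205 + 170)*(-196 + ⅛) + 381/56) = -3*(-35*(-1567/8) + 381/56) = -3*(54845/8 + 381/56) = -3*48037/7 = -144111/7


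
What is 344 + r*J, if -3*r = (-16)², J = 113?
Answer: -27896/3 ≈ -9298.7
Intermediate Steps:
r = -256/3 (r = -⅓*(-16)² = -⅓*256 = -256/3 ≈ -85.333)
344 + r*J = 344 - 256/3*113 = 344 - 28928/3 = -27896/3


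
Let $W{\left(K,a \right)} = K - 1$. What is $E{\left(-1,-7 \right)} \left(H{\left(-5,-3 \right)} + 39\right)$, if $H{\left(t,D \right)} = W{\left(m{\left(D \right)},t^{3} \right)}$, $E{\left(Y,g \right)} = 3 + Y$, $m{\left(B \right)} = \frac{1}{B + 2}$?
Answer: $74$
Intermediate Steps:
$m{\left(B \right)} = \frac{1}{2 + B}$
$W{\left(K,a \right)} = -1 + K$
$H{\left(t,D \right)} = -1 + \frac{1}{2 + D}$
$E{\left(-1,-7 \right)} \left(H{\left(-5,-3 \right)} + 39\right) = \left(3 - 1\right) \left(\frac{-1 - -3}{2 - 3} + 39\right) = 2 \left(\frac{-1 + 3}{-1} + 39\right) = 2 \left(\left(-1\right) 2 + 39\right) = 2 \left(-2 + 39\right) = 2 \cdot 37 = 74$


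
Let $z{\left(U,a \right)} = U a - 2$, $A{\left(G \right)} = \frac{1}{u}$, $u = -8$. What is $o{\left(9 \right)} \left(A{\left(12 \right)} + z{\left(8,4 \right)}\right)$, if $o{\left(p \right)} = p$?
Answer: $\frac{2151}{8} \approx 268.88$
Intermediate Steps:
$A{\left(G \right)} = - \frac{1}{8}$ ($A{\left(G \right)} = \frac{1}{-8} = - \frac{1}{8}$)
$z{\left(U,a \right)} = -2 + U a$
$o{\left(9 \right)} \left(A{\left(12 \right)} + z{\left(8,4 \right)}\right) = 9 \left(- \frac{1}{8} + \left(-2 + 8 \cdot 4\right)\right) = 9 \left(- \frac{1}{8} + \left(-2 + 32\right)\right) = 9 \left(- \frac{1}{8} + 30\right) = 9 \cdot \frac{239}{8} = \frac{2151}{8}$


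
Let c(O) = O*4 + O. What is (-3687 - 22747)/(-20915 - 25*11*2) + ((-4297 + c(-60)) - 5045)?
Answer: -206939096/21465 ≈ -9640.8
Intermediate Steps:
c(O) = 5*O (c(O) = 4*O + O = 5*O)
(-3687 - 22747)/(-20915 - 25*11*2) + ((-4297 + c(-60)) - 5045) = (-3687 - 22747)/(-20915 - 25*11*2) + ((-4297 + 5*(-60)) - 5045) = -26434/(-20915 - 275*2) + ((-4297 - 300) - 5045) = -26434/(-20915 - 550) + (-4597 - 5045) = -26434/(-21465) - 9642 = -26434*(-1/21465) - 9642 = 26434/21465 - 9642 = -206939096/21465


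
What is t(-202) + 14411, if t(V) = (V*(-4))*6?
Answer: 19259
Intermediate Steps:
t(V) = -24*V (t(V) = -4*V*6 = -24*V)
t(-202) + 14411 = -24*(-202) + 14411 = 4848 + 14411 = 19259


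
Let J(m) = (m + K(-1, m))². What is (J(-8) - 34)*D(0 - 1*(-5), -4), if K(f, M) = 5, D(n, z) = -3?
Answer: 75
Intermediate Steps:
J(m) = (5 + m)² (J(m) = (m + 5)² = (5 + m)²)
(J(-8) - 34)*D(0 - 1*(-5), -4) = ((5 - 8)² - 34)*(-3) = ((-3)² - 34)*(-3) = (9 - 34)*(-3) = -25*(-3) = 75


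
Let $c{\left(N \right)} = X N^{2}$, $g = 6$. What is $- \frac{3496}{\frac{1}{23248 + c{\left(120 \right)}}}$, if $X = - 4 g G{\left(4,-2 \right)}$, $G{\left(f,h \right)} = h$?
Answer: $-2497710208$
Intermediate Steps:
$X = 48$ ($X = \left(-4\right) 6 \left(-2\right) = \left(-24\right) \left(-2\right) = 48$)
$c{\left(N \right)} = 48 N^{2}$
$- \frac{3496}{\frac{1}{23248 + c{\left(120 \right)}}} = - \frac{3496}{\frac{1}{23248 + 48 \cdot 120^{2}}} = - \frac{3496}{\frac{1}{23248 + 48 \cdot 14400}} = - \frac{3496}{\frac{1}{23248 + 691200}} = - \frac{3496}{\frac{1}{714448}} = - 3496 \frac{1}{\frac{1}{714448}} = \left(-3496\right) 714448 = -2497710208$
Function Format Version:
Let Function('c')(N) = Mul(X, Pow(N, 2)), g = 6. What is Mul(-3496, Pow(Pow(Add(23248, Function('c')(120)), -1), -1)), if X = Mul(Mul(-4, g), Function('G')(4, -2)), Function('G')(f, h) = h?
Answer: -2497710208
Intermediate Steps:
X = 48 (X = Mul(Mul(-4, 6), -2) = Mul(-24, -2) = 48)
Function('c')(N) = Mul(48, Pow(N, 2))
Mul(-3496, Pow(Pow(Add(23248, Function('c')(120)), -1), -1)) = Mul(-3496, Pow(Pow(Add(23248, Mul(48, Pow(120, 2))), -1), -1)) = Mul(-3496, Pow(Pow(Add(23248, Mul(48, 14400)), -1), -1)) = Mul(-3496, Pow(Pow(Add(23248, 691200), -1), -1)) = Mul(-3496, Pow(Pow(714448, -1), -1)) = Mul(-3496, Pow(Rational(1, 714448), -1)) = Mul(-3496, 714448) = -2497710208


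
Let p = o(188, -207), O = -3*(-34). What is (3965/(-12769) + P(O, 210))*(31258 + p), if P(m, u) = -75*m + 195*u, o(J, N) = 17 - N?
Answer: 13386263985270/12769 ≈ 1.0483e+9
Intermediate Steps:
O = 102
p = 224 (p = 17 - 1*(-207) = 17 + 207 = 224)
(3965/(-12769) + P(O, 210))*(31258 + p) = (3965/(-12769) + (-75*102 + 195*210))*(31258 + 224) = (3965*(-1/12769) + (-7650 + 40950))*31482 = (-3965/12769 + 33300)*31482 = (425203735/12769)*31482 = 13386263985270/12769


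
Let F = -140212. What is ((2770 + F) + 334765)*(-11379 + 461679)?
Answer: 88854546900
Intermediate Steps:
((2770 + F) + 334765)*(-11379 + 461679) = ((2770 - 140212) + 334765)*(-11379 + 461679) = (-137442 + 334765)*450300 = 197323*450300 = 88854546900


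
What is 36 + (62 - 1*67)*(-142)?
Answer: 746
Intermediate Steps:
36 + (62 - 1*67)*(-142) = 36 + (62 - 67)*(-142) = 36 - 5*(-142) = 36 + 710 = 746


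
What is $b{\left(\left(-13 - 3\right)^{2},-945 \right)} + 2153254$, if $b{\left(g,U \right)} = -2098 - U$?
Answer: $2152101$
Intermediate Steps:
$b{\left(\left(-13 - 3\right)^{2},-945 \right)} + 2153254 = \left(-2098 - -945\right) + 2153254 = \left(-2098 + 945\right) + 2153254 = -1153 + 2153254 = 2152101$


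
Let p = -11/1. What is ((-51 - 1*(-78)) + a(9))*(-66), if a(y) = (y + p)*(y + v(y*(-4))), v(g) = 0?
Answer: -594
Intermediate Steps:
p = -11 (p = -11*1 = -11)
a(y) = y*(-11 + y) (a(y) = (y - 11)*(y + 0) = (-11 + y)*y = y*(-11 + y))
((-51 - 1*(-78)) + a(9))*(-66) = ((-51 - 1*(-78)) + 9*(-11 + 9))*(-66) = ((-51 + 78) + 9*(-2))*(-66) = (27 - 18)*(-66) = 9*(-66) = -594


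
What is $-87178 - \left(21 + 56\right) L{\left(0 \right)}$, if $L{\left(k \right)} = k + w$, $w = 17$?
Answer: $-88487$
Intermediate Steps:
$L{\left(k \right)} = 17 + k$ ($L{\left(k \right)} = k + 17 = 17 + k$)
$-87178 - \left(21 + 56\right) L{\left(0 \right)} = -87178 - \left(21 + 56\right) \left(17 + 0\right) = -87178 - 77 \cdot 17 = -87178 - 1309 = -88487$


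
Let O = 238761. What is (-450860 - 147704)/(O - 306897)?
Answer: 149641/17034 ≈ 8.7848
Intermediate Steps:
(-450860 - 147704)/(O - 306897) = (-450860 - 147704)/(238761 - 306897) = -598564/(-68136) = -598564*(-1/68136) = 149641/17034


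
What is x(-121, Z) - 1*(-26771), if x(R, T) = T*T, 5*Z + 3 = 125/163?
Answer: 17782099971/664225 ≈ 26771.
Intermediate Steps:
Z = -364/815 (Z = -⅗ + (125/163)/5 = -⅗ + (125*(1/163))/5 = -⅗ + (⅕)*(125/163) = -⅗ + 25/163 = -364/815 ≈ -0.44663)
x(R, T) = T²
x(-121, Z) - 1*(-26771) = (-364/815)² - 1*(-26771) = 132496/664225 + 26771 = 17782099971/664225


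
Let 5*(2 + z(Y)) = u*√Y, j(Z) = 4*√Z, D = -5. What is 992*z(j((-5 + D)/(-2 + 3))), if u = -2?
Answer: -1984 - 3968*10^(¼)*√I/5 ≈ -2981.9 - 997.9*I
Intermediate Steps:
z(Y) = -2 - 2*√Y/5 (z(Y) = -2 + (-2*√Y)/5 = -2 - 2*√Y/5)
992*z(j((-5 + D)/(-2 + 3))) = 992*(-2 - 2*2*((-5 - 5)^(¼)/(-2 + 3)^(¼))/5) = 992*(-2 - 2*2*(-10)^(¼)/5) = 992*(-2 - 2*2*(10^(¼)*√I)/5) = 992*(-2 - 2*2*10^(¼)*√I/5) = 992*(-2 - 4*10^(¼)*√I/5) = -1984 - 3968*10^(¼)*√I/5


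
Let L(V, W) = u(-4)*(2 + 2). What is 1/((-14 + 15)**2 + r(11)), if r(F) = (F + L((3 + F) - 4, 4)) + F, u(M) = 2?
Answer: 1/31 ≈ 0.032258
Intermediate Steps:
L(V, W) = 8 (L(V, W) = 2*(2 + 2) = 2*4 = 8)
r(F) = 8 + 2*F (r(F) = (F + 8) + F = (8 + F) + F = 8 + 2*F)
1/((-14 + 15)**2 + r(11)) = 1/((-14 + 15)**2 + (8 + 2*11)) = 1/(1**2 + (8 + 22)) = 1/(1 + 30) = 1/31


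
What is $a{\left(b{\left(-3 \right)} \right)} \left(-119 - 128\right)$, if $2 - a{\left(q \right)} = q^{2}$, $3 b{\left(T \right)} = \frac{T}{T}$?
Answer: $- \frac{4199}{9} \approx -466.56$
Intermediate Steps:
$b{\left(T \right)} = \frac{1}{3}$ ($b{\left(T \right)} = \frac{T \frac{1}{T}}{3} = \frac{1}{3} \cdot 1 = \frac{1}{3}$)
$a{\left(q \right)} = 2 - q^{2}$
$a{\left(b{\left(-3 \right)} \right)} \left(-119 - 128\right) = \left(2 - \left(\frac{1}{3}\right)^{2}\right) \left(-119 - 128\right) = \left(2 - \frac{1}{9}\right) \left(-247\right) = \frac{17}{9} \left(-247\right) = - \frac{4199}{9}$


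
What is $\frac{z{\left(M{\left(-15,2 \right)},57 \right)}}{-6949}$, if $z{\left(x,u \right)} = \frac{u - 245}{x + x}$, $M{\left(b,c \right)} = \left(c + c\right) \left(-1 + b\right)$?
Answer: $- \frac{47}{222368} \approx -0.00021136$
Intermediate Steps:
$M{\left(b,c \right)} = 2 c \left(-1 + b\right)$
$z{\left(x,u \right)} = \frac{-245 + u}{2 x}$
$\frac{z{\left(M{\left(-15,2 \right)},57 \right)}}{-6949} = \frac{\frac{1}{2} \frac{1}{2 \cdot 2 \left(-1 - 15\right)} \left(-245 + 57\right)}{-6949} = \frac{1}{2} \frac{1}{2 \cdot 2 \left(-16\right)} \left(-188\right) \left(- \frac{1}{6949}\right) = \frac{1}{2} \frac{1}{-64} \left(-188\right) \left(- \frac{1}{6949}\right) = \frac{1}{2} \left(- \frac{1}{64}\right) \left(-188\right) \left(- \frac{1}{6949}\right) = \frac{47}{32} \left(- \frac{1}{6949}\right) = - \frac{47}{222368}$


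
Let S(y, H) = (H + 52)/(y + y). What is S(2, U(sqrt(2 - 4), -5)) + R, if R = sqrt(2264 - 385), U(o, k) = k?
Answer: 47/4 + sqrt(1879) ≈ 55.097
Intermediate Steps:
S(y, H) = (52 + H)/(2*y) (S(y, H) = (52 + H)/((2*y)) = (52 + H)*(1/(2*y)) = (52 + H)/(2*y))
R = sqrt(1879) ≈ 43.347
S(2, U(sqrt(2 - 4), -5)) + R = (1/2)*(52 - 5)/2 + sqrt(1879) = (1/2)*(1/2)*47 + sqrt(1879) = 47/4 + sqrt(1879)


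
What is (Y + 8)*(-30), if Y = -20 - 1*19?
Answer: 930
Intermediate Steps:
Y = -39 (Y = -20 - 19 = -39)
(Y + 8)*(-30) = (-39 + 8)*(-30) = -31*(-30) = 930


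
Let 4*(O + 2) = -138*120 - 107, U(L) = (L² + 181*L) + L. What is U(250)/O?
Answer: -17280/667 ≈ -25.907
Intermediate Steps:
U(L) = L² + 182*L
O = -16675/4 (O = -2 + (-138*120 - 107)/4 = -2 + (-16560 - 107)/4 = -2 + (¼)*(-16667) = -2 - 16667/4 = -16675/4 ≈ -4168.8)
U(250)/O = (250*(182 + 250))/(-16675/4) = (250*432)*(-4/16675) = 108000*(-4/16675) = -17280/667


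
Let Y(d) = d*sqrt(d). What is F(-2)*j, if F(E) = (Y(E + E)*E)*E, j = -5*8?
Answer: 1280*I ≈ 1280.0*I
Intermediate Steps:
Y(d) = d**(3/2)
j = -40
F(E) = 2*sqrt(2)*E**(7/2) (F(E) = ((E + E)**(3/2)*E)*E = ((2*E)**(3/2)*E)*E = ((2*sqrt(2)*E**(3/2))*E)*E = (2*sqrt(2)*E**(5/2))*E = 2*sqrt(2)*E**(7/2))
F(-2)*j = (2*sqrt(2)*(-2)**(7/2))*(-40) = (2*sqrt(2)*(-8*I*sqrt(2)))*(-40) = -32*I*(-40) = 1280*I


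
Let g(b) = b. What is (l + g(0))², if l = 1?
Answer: 1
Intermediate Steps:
(l + g(0))² = (1 + 0)² = 1² = 1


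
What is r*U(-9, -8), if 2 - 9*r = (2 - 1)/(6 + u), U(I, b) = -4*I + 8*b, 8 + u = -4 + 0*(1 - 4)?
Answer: -182/27 ≈ -6.7407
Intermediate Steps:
u = -12 (u = -8 + (-4 + 0*(1 - 4)) = -8 + (-4 + 0*(-3)) = -8 + (-4 + 0) = -8 - 4 = -12)
r = 13/54 (r = 2/9 - (2 - 1)/(9*(6 - 12)) = 2/9 - 1/(9*(-6)) = 2/9 - (-1)/(9*6) = 2/9 - ⅑*(-⅙) = 2/9 + 1/54 = 13/54 ≈ 0.24074)
r*U(-9, -8) = 13*(-4*(-9) + 8*(-8))/54 = 13*(36 - 64)/54 = (13/54)*(-28) = -182/27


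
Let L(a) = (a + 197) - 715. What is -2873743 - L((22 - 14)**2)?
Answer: -2873289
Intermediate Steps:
L(a) = -518 + a (L(a) = (197 + a) - 715 = -518 + a)
-2873743 - L((22 - 14)**2) = -2873743 - (-518 + (22 - 14)**2) = -2873743 - (-518 + 8**2) = -2873743 - (-518 + 64) = -2873743 - 1*(-454) = -2873743 + 454 = -2873289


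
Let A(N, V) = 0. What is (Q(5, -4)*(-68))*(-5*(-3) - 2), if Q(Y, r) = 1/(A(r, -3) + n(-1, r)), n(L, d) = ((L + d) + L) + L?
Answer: 884/7 ≈ 126.29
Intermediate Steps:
n(L, d) = d + 3*L (n(L, d) = (d + 2*L) + L = d + 3*L)
Q(Y, r) = 1/(-3 + r) (Q(Y, r) = 1/(0 + (r + 3*(-1))) = 1/(0 + (r - 3)) = 1/(0 + (-3 + r)) = 1/(-3 + r))
(Q(5, -4)*(-68))*(-5*(-3) - 2) = (-68/(-3 - 4))*(-5*(-3) - 2) = (-68/(-7))*(15 - 2) = -1/7*(-68)*13 = (68/7)*13 = 884/7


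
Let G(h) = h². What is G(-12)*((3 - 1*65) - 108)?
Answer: -24480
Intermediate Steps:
G(-12)*((3 - 1*65) - 108) = (-12)²*((3 - 1*65) - 108) = 144*((3 - 65) - 108) = 144*(-62 - 108) = 144*(-170) = -24480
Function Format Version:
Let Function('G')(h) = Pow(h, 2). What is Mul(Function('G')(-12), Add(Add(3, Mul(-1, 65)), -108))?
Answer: -24480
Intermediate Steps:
Mul(Function('G')(-12), Add(Add(3, Mul(-1, 65)), -108)) = Mul(Pow(-12, 2), Add(Add(3, Mul(-1, 65)), -108)) = Mul(144, Add(Add(3, -65), -108)) = Mul(144, Add(-62, -108)) = Mul(144, -170) = -24480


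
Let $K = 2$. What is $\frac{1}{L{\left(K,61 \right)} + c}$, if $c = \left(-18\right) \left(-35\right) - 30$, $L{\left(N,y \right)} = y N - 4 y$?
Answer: $\frac{1}{478} \approx 0.002092$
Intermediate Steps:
$L{\left(N,y \right)} = - 4 y + N y$ ($L{\left(N,y \right)} = N y - 4 y = - 4 y + N y$)
$c = 600$ ($c = 630 - 30 = 600$)
$\frac{1}{L{\left(K,61 \right)} + c} = \frac{1}{61 \left(-4 + 2\right) + 600} = \frac{1}{61 \left(-2\right) + 600} = \frac{1}{-122 + 600} = \frac{1}{478}$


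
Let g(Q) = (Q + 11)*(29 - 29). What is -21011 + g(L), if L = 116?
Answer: -21011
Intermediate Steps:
g(Q) = 0 (g(Q) = (11 + Q)*0 = 0)
-21011 + g(L) = -21011 + 0 = -21011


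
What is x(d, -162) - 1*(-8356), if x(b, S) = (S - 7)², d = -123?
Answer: 36917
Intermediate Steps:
x(b, S) = (-7 + S)²
x(d, -162) - 1*(-8356) = (-7 - 162)² - 1*(-8356) = (-169)² + 8356 = 28561 + 8356 = 36917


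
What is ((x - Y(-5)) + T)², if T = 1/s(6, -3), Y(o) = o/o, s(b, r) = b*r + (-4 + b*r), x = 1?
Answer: 1/1600 ≈ 0.00062500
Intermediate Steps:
s(b, r) = -4 + 2*b*r
Y(o) = 1
T = -1/40 (T = 1/(-4 + 2*6*(-3)) = 1/(-4 - 36) = 1/(-40) = -1/40 ≈ -0.025000)
((x - Y(-5)) + T)² = ((1 - 1*1) - 1/40)² = ((1 - 1) - 1/40)² = (0 - 1/40)² = (-1/40)² = 1/1600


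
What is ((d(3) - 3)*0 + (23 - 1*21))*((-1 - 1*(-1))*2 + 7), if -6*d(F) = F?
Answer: 14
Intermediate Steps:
d(F) = -F/6
((d(3) - 3)*0 + (23 - 1*21))*((-1 - 1*(-1))*2 + 7) = ((-⅙*3 - 3)*0 + (23 - 1*21))*((-1 - 1*(-1))*2 + 7) = ((-½ - 3)*0 + (23 - 21))*((-1 + 1)*2 + 7) = (-7/2*0 + 2)*(0*2 + 7) = (0 + 2)*(0 + 7) = 2*7 = 14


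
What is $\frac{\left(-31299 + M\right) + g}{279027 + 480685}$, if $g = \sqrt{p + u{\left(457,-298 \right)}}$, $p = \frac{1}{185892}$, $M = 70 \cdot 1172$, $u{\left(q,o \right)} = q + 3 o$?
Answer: $\frac{50741}{759712} + \frac{i \sqrt{3775224999819}}{70612191552} \approx 0.06679 + 2.7516 \cdot 10^{-5} i$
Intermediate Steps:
$M = 82040$
$p = \frac{1}{185892} \approx 5.3795 \cdot 10^{-6}$
$g = \frac{i \sqrt{3775224999819}}{92946}$ ($g = \sqrt{\frac{1}{185892} + \left(457 + 3 \left(-298\right)\right)} = \sqrt{\frac{1}{185892} + \left(457 - 894\right)} = \sqrt{\frac{1}{185892} - 437} = \sqrt{- \frac{81234803}{185892}} = \frac{i \sqrt{3775224999819}}{92946} \approx 20.905 i$)
$\frac{\left(-31299 + M\right) + g}{279027 + 480685} = \frac{\left(-31299 + 82040\right) + \frac{i \sqrt{3775224999819}}{92946}}{279027 + 480685} = \frac{50741 + \frac{i \sqrt{3775224999819}}{92946}}{759712} = \left(50741 + \frac{i \sqrt{3775224999819}}{92946}\right) \frac{1}{759712} = \frac{50741}{759712} + \frac{i \sqrt{3775224999819}}{70612191552}$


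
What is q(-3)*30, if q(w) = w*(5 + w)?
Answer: -180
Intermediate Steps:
q(-3)*30 = -3*(5 - 3)*30 = -3*2*30 = -6*30 = -180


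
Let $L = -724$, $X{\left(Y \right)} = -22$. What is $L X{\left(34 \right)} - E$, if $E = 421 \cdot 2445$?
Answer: $-1013417$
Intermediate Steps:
$E = 1029345$
$L X{\left(34 \right)} - E = \left(-724\right) \left(-22\right) - 1029345 = 15928 - 1029345 = -1013417$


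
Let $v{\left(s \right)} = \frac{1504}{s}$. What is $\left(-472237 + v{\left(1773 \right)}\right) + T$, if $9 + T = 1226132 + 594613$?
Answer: $\frac{2390890231}{1773} \approx 1.3485 \cdot 10^{6}$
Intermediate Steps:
$T = 1820736$ ($T = -9 + \left(1226132 + 594613\right) = -9 + 1820745 = 1820736$)
$\left(-472237 + v{\left(1773 \right)}\right) + T = \left(-472237 + \frac{1504}{1773}\right) + 1820736 = - \frac{837274697}{1773} + 1820736 = \frac{2390890231}{1773}$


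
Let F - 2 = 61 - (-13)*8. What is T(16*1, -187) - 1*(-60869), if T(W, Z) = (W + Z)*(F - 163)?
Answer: 60185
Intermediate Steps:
F = 167 (F = 2 + (61 - (-13)*8) = 2 + (61 - 1*(-104)) = 2 + (61 + 104) = 2 + 165 = 167)
T(W, Z) = 4*W + 4*Z (T(W, Z) = (W + Z)*(167 - 163) = (W + Z)*4 = 4*W + 4*Z)
T(16*1, -187) - 1*(-60869) = (4*(16*1) + 4*(-187)) - 1*(-60869) = (4*16 - 748) + 60869 = (64 - 748) + 60869 = -684 + 60869 = 60185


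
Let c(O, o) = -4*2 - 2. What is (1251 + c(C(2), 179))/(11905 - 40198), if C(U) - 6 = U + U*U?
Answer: -1241/28293 ≈ -0.043862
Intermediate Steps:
C(U) = 6 + U + U**2 (C(U) = 6 + (U + U*U) = 6 + (U + U**2) = 6 + U + U**2)
c(O, o) = -10 (c(O, o) = -8 - 2 = -10)
(1251 + c(C(2), 179))/(11905 - 40198) = (1251 - 10)/(11905 - 40198) = 1241/(-28293) = 1241*(-1/28293) = -1241/28293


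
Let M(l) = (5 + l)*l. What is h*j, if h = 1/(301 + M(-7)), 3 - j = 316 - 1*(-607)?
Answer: -184/63 ≈ -2.9206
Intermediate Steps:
M(l) = l*(5 + l)
j = -920 (j = 3 - (316 - 1*(-607)) = 3 - (316 + 607) = 3 - 1*923 = 3 - 923 = -920)
h = 1/315 (h = 1/(301 - 7*(5 - 7)) = 1/(301 - 7*(-2)) = 1/(301 + 14) = 1/315 ≈ 0.0031746)
h*j = (1/315)*(-920) = -184/63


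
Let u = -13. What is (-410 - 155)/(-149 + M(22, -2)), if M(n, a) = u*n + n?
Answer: 565/413 ≈ 1.3680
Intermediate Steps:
M(n, a) = -12*n (M(n, a) = -13*n + n = -12*n)
(-410 - 155)/(-149 + M(22, -2)) = (-410 - 155)/(-149 - 12*22) = -565/(-149 - 264) = -565/(-413) = -565*(-1/413) = 565/413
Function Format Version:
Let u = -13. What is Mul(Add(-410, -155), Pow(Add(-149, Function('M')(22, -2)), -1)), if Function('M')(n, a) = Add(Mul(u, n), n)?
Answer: Rational(565, 413) ≈ 1.3680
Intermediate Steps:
Function('M')(n, a) = Mul(-12, n) (Function('M')(n, a) = Add(Mul(-13, n), n) = Mul(-12, n))
Mul(Add(-410, -155), Pow(Add(-149, Function('M')(22, -2)), -1)) = Mul(Add(-410, -155), Pow(Add(-149, Mul(-12, 22)), -1)) = Mul(-565, Pow(Add(-149, -264), -1)) = Mul(-565, Pow(-413, -1)) = Mul(-565, Rational(-1, 413)) = Rational(565, 413)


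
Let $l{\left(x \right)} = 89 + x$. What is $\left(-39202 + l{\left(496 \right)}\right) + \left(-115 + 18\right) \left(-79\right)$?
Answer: $-30954$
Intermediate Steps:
$\left(-39202 + l{\left(496 \right)}\right) + \left(-115 + 18\right) \left(-79\right) = \left(-39202 + \left(89 + 496\right)\right) + \left(-115 + 18\right) \left(-79\right) = \left(-39202 + 585\right) - -7663 = -38617 + 7663 = -30954$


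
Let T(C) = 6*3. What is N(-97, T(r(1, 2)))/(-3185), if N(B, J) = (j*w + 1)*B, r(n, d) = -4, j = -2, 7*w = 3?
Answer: 97/22295 ≈ 0.0043508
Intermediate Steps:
w = 3/7 (w = (1/7)*3 = 3/7 ≈ 0.42857)
T(C) = 18
N(B, J) = B/7 (N(B, J) = (-2*3/7 + 1)*B = (-6/7 + 1)*B = B/7)
N(-97, T(r(1, 2)))/(-3185) = ((1/7)*(-97))/(-3185) = -97/7*(-1/3185) = 97/22295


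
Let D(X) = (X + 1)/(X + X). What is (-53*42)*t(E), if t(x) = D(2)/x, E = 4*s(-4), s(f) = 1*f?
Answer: 3339/32 ≈ 104.34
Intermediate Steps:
s(f) = f
D(X) = (1 + X)/(2*X) (D(X) = (1 + X)/((2*X)) = (1 + X)*(1/(2*X)) = (1 + X)/(2*X))
E = -16 (E = 4*(-4) = -16)
t(x) = 3/(4*x) (t(x) = ((½)*(1 + 2)/2)/x = ((½)*(½)*3)/x = 3/(4*x))
(-53*42)*t(E) = (-53*42)*((¾)/(-16)) = -3339*(-1)/(2*16) = -2226*(-3/64) = 3339/32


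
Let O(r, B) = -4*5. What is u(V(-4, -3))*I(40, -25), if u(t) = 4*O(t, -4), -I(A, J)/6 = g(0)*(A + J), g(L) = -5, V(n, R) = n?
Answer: -36000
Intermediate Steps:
O(r, B) = -20
I(A, J) = 30*A + 30*J (I(A, J) = -(-30)*(A + J) = -6*(-5*A - 5*J) = 30*A + 30*J)
u(t) = -80 (u(t) = 4*(-20) = -80)
u(V(-4, -3))*I(40, -25) = -80*(30*40 + 30*(-25)) = -80*(1200 - 750) = -80*450 = -36000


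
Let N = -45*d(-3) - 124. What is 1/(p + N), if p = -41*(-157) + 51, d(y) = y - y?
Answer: 1/6364 ≈ 0.00015713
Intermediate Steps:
d(y) = 0
N = -124 (N = -45*0 - 124 = 0 - 124 = -124)
p = 6488 (p = 6437 + 51 = 6488)
1/(p + N) = 1/(6488 - 124) = 1/6364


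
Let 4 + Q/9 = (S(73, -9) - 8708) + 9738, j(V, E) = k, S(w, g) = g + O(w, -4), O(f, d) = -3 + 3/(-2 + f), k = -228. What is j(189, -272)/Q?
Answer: -5396/215991 ≈ -0.024983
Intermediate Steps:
O(f, d) = -3 + 3/(-2 + f)
S(w, g) = g + 3*(3 - w)/(-2 + w)
j(V, E) = -228
Q = 647973/71 (Q = -36 + 9*(((9 - 3*73 - 9*(-2 + 73))/(-2 + 73) - 8708) + 9738) = -36 + 9*(((9 - 219 - 9*71)/71 - 8708) + 9738) = -36 + 9*(((9 - 219 - 639)/71 - 8708) + 9738) = -36 + 9*(((1/71)*(-849) - 8708) + 9738) = -36 + 9*((-849/71 - 8708) + 9738) = -36 + 9*(-619117/71 + 9738) = -36 + 9*(72281/71) = -36 + 650529/71 = 647973/71 ≈ 9126.4)
j(189, -272)/Q = -228/647973/71 = -228*71/647973 = -5396/215991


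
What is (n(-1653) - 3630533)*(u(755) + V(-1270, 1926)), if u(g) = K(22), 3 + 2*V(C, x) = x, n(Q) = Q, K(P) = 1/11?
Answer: -38419447415/11 ≈ -3.4927e+9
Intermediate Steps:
K(P) = 1/11
V(C, x) = -3/2 + x/2
u(g) = 1/11
(n(-1653) - 3630533)*(u(755) + V(-1270, 1926)) = (-1653 - 3630533)*(1/11 + (-3/2 + (1/2)*1926)) = -3632186*(1/11 + (-3/2 + 963)) = -3632186*(1/11 + 1923/2) = -3632186*21155/22 = -38419447415/11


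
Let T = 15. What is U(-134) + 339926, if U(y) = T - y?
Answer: 340075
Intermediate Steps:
U(y) = 15 - y
U(-134) + 339926 = (15 - 1*(-134)) + 339926 = (15 + 134) + 339926 = 149 + 339926 = 340075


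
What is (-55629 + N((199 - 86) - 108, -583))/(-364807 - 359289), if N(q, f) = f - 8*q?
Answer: 14063/181024 ≈ 0.077686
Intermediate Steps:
(-55629 + N((199 - 86) - 108, -583))/(-364807 - 359289) = (-55629 + (-583 - 8*((199 - 86) - 108)))/(-364807 - 359289) = (-55629 + (-583 - 8*(113 - 108)))/(-724096) = (-55629 + (-583 - 8*5))*(-1/724096) = (-55629 + (-583 - 40))*(-1/724096) = (-55629 - 623)*(-1/724096) = -56252*(-1/724096) = 14063/181024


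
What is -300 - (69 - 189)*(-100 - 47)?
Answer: -17940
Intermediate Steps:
-300 - (69 - 189)*(-100 - 47) = -300 - (-120)*(-147) = -300 - 1*17640 = -300 - 17640 = -17940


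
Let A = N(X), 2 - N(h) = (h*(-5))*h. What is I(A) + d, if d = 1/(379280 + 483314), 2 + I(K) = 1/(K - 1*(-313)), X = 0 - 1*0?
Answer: -542571311/271717110 ≈ -1.9968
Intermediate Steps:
X = 0 (X = 0 + 0 = 0)
N(h) = 2 + 5*h² (N(h) = 2 - h*(-5)*h = 2 - (-5*h)*h = 2 - (-5)*h² = 2 + 5*h²)
A = 2 (A = 2 + 5*0² = 2 + 5*0 = 2 + 0 = 2)
I(K) = -2 + 1/(313 + K) (I(K) = -2 + 1/(K - 1*(-313)) = -2 + 1/(K + 313) = -2 + 1/(313 + K))
d = 1/862594 ≈ 1.1593e-6
I(A) + d = (-625 - 2*2)/(313 + 2) + 1/862594 = (-625 - 4)/315 + 1/862594 = (1/315)*(-629) + 1/862594 = -629/315 + 1/862594 = -542571311/271717110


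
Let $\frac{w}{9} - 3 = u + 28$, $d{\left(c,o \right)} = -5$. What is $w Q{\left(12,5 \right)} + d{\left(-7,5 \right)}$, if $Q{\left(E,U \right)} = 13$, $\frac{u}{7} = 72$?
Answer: $62590$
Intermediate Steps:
$u = 504$ ($u = 7 \cdot 72 = 504$)
$w = 4815$ ($w = 27 + 9 \left(504 + 28\right) = 27 + 9 \cdot 532 = 27 + 4788 = 4815$)
$w Q{\left(12,5 \right)} + d{\left(-7,5 \right)} = 4815 \cdot 13 - 5 = 62595 - 5 = 62590$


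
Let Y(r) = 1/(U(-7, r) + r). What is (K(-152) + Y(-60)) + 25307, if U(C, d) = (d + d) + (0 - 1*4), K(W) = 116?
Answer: 4677831/184 ≈ 25423.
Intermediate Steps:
U(C, d) = -4 + 2*d (U(C, d) = 2*d + (0 - 4) = 2*d - 4 = -4 + 2*d)
Y(r) = 1/(-4 + 3*r) (Y(r) = 1/((-4 + 2*r) + r) = 1/(-4 + 3*r))
(K(-152) + Y(-60)) + 25307 = (116 + 1/(-4 + 3*(-60))) + 25307 = (116 + 1/(-4 - 180)) + 25307 = (116 + 1/(-184)) + 25307 = (116 - 1/184) + 25307 = 21343/184 + 25307 = 4677831/184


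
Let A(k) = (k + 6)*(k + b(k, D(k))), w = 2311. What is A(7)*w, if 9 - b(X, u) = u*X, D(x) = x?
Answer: -991419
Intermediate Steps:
b(X, u) = 9 - X*u (b(X, u) = 9 - u*X = 9 - X*u)
A(k) = (6 + k)*(9 + k - k²) (A(k) = (k + 6)*(k + (9 - k*k)) = (6 + k)*(k + (9 - k²)) = (6 + k)*(9 + k - k²))
A(7)*w = (54 - 1*7³ - 5*7² + 15*7)*2311 = (54 - 1*343 - 5*49 + 105)*2311 = (54 - 343 - 245 + 105)*2311 = -429*2311 = -991419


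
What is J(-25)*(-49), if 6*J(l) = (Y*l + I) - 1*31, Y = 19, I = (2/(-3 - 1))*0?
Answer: 12397/3 ≈ 4132.3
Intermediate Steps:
I = 0 (I = (2/(-4))*0 = (2*(-¼))*0 = -½*0 = 0)
J(l) = -31/6 + 19*l/6 (J(l) = ((19*l + 0) - 1*31)/6 = (19*l - 31)/6 = (-31 + 19*l)/6 = -31/6 + 19*l/6)
J(-25)*(-49) = (-31/6 + (19/6)*(-25))*(-49) = (-31/6 - 475/6)*(-49) = -253/3*(-49) = 12397/3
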